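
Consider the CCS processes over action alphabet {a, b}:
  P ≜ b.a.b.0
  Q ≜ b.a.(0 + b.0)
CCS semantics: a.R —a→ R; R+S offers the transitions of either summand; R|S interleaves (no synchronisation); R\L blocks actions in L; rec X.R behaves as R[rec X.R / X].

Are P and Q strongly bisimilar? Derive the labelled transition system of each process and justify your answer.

P ~ Q

P's transition system — 4 states:
  m0 = b.a.b.0 ⊢ ··b··> m1
  m1 = a.b.0 ⊢ ··a··> m2
  m2 = b.0 ⊢ ··b··> m3
  m3 = 0 ⊢ ∅
Q's transition system — 4 states:
  n0 = b.a.(0 + b.0) ⊢ ··b··> n1
  n1 = a.(0 + b.0) ⊢ ··a··> n2
  n2 = 0 + b.0 ⊢ ··b··> n3
  n3 = 0 ⊢ ∅
Coarsest stable partition (strong bisimilarity classes):
  B0 = {m0, n0}
  B1 = {m1, n1}
  B2 = {m2, n2}
  B3 = {m3, n3}
m0 ∈ B0, n0 ∈ B0 → same block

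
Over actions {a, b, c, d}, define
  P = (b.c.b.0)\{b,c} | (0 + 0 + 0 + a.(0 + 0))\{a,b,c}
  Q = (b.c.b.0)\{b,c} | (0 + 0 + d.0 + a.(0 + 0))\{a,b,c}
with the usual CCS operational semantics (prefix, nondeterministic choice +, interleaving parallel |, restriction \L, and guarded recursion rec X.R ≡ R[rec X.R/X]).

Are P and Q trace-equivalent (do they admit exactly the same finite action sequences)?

LTS(P): 1 reachable states
  p0 = (b.c.b.0)\{b,c} | (0 + 0 + 0 + a.(0 + 0))\{a,b,c} :: (no moves)
LTS(Q): 2 reachable states
  q0 = (b.c.b.0)\{b,c} | (0 + 0 + d.0 + a.(0 + 0))\{a,b,c} :: ··d··> q1
  q1 = (b.c.b.0)\{b,c} | 0\{a,b,c} :: (no moves)
Trace ⟨d⟩ through Q, begin at {q0}:
  step 1 (d): {q1}
  Q completes σ.
Trace ⟨d⟩ through P, begin at {p0}:
  step 1 (d): ∅ (P stuck)

traces(P) ≠ traces(Q) — witness ⟨d⟩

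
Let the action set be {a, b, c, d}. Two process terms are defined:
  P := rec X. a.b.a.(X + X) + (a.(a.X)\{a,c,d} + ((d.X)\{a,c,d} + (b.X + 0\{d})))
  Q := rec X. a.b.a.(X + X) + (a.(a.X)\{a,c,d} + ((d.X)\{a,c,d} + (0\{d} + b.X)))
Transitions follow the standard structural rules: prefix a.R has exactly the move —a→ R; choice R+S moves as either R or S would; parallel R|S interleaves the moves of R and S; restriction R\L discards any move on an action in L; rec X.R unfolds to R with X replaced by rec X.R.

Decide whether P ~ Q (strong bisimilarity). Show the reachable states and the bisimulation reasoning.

P ~ Q

P's transition system — 5 states:
  m0 = rec X. a.b.a.(X + X) + (a.(a.X)\{a,c,d} + ((d.X)\{a,c,d} + (b.X + 0\{d}))) ⊢ ··a··> m1, ··a··> m2, ··b··> m0
  m1 = (a.(rec X. a.b.a.(X + X) + (a.(a.X)\{a,c,d} + ((d.X)\{a,c,d} + (b.X + 0\{d})))))\{a,c,d} ⊢ (no moves)
  m2 = b.a.((rec X. a.b.a.(X + X) + (a.(a.X)\{a,c,d} + ((d.X)\{a,c,d} + (b.X + 0\{d})))) + (rec X. a.b.a.(X + X) + (a.(a.X)\{a,c,d} + ((d.X)\{a,c,d} + (b.X + 0\{d}))))) ⊢ ··b··> m3
  m3 = a.((rec X. a.b.a.(X + X) + (a.(a.X)\{a,c,d} + ((d.X)\{a,c,d} + (b.X + 0\{d})))) + (rec X. a.b.a.(X + X) + (a.(a.X)\{a,c,d} + ((d.X)\{a,c,d} + (b.X + 0\{d}))))) ⊢ ··a··> m4
  m4 = (rec X. a.b.a.(X + X) + (a.(a.X)\{a,c,d} + ((d.X)\{a,c,d} + (b.X + 0\{d})))) + (rec X. a.b.a.(X + X) + (a.(a.X)\{a,c,d} + ((d.X)\{a,c,d} + (b.X + 0\{d})))) ⊢ ··a··> m1, ··a··> m2, ··b··> m0
Q's transition system — 5 states:
  n0 = rec X. a.b.a.(X + X) + (a.(a.X)\{a,c,d} + ((d.X)\{a,c,d} + (0\{d} + b.X))) ⊢ ··a··> n1, ··a··> n2, ··b··> n0
  n1 = (a.(rec X. a.b.a.(X + X) + (a.(a.X)\{a,c,d} + ((d.X)\{a,c,d} + (0\{d} + b.X)))))\{a,c,d} ⊢ (no moves)
  n2 = b.a.((rec X. a.b.a.(X + X) + (a.(a.X)\{a,c,d} + ((d.X)\{a,c,d} + (0\{d} + b.X)))) + (rec X. a.b.a.(X + X) + (a.(a.X)\{a,c,d} + ((d.X)\{a,c,d} + (0\{d} + b.X))))) ⊢ ··b··> n3
  n3 = a.((rec X. a.b.a.(X + X) + (a.(a.X)\{a,c,d} + ((d.X)\{a,c,d} + (0\{d} + b.X)))) + (rec X. a.b.a.(X + X) + (a.(a.X)\{a,c,d} + ((d.X)\{a,c,d} + (0\{d} + b.X))))) ⊢ ··a··> n4
  n4 = (rec X. a.b.a.(X + X) + (a.(a.X)\{a,c,d} + ((d.X)\{a,c,d} + (0\{d} + b.X)))) + (rec X. a.b.a.(X + X) + (a.(a.X)\{a,c,d} + ((d.X)\{a,c,d} + (0\{d} + b.X)))) ⊢ ··a··> n1, ··a··> n2, ··b··> n0
Partition-refinement fixed point:
  B0 = {m0, m4, n0, n4}
  B1 = {m1, n1}
  B2 = {m2, n2}
  B3 = {m3, n3}
m0 ∈ B0, n0 ∈ B0 → same block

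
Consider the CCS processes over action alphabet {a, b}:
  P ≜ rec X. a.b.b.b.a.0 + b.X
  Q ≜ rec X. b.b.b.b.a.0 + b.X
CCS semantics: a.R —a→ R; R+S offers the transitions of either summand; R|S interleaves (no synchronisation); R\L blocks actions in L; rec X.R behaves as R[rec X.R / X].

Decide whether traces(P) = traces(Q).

trace-distinct — witness ⟨a⟩

P's transition system — 6 states:
  p0 = rec X. a.b.b.b.a.0 + b.X :: --a--▸ p1, --b--▸ p0
  p1 = b.b.b.a.0 :: --b--▸ p2
  p2 = b.b.a.0 :: --b--▸ p3
  p3 = b.a.0 :: --b--▸ p4
  p4 = a.0 :: --a--▸ p5
  p5 = 0 :: (no moves)
Q's transition system — 6 states:
  q0 = rec X. b.b.b.b.a.0 + b.X :: --b--▸ q0, --b--▸ q1
  q1 = b.b.b.a.0 :: --b--▸ q2
  q2 = b.b.a.0 :: --b--▸ q3
  q3 = b.a.0 :: --b--▸ q4
  q4 = a.0 :: --a--▸ q5
  q5 = 0 :: (no moves)
Executing a from P (initial set {p0}):
  step 1 (a): {p1}
  ✓ P
Executing a from Q (initial set {q0}):
  step 1 (a): ∅ (Q stuck)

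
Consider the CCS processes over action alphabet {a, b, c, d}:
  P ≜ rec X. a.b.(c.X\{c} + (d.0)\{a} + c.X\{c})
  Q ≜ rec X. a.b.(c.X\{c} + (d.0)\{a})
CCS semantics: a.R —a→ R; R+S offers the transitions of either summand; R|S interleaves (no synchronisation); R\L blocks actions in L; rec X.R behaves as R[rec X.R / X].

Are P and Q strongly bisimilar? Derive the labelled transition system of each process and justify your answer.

P's transition system — 8 states:
  s0 = rec X. a.b.(c.X\{c} + (d.0)\{a} + c.X\{c}) has moves ··a··> s1
  s1 = b.(c.(rec X. a.b.(c.X\{c} + (d.0)\{a} + c.X\{c}))\{c} + (d.0)\{a} + c.(rec X. a.b.(c.X\{c} + (d.0)\{a} + c.X\{c}))\{c}) has moves ··b··> s2
  s2 = c.(rec X. a.b.(c.X\{c} + (d.0)\{a} + c.X\{c}))\{c} + (d.0)\{a} + c.(rec X. a.b.(c.X\{c} + (d.0)\{a} + c.X\{c}))\{c} has moves ··c··> s3, ··d··> s4
  s3 = (rec X. a.b.(c.X\{c} + (d.0)\{a} + c.X\{c}))\{c} has moves ··a··> s5
  s4 = 0\{a} has moves stopped
  s5 = (b.(c.(rec X. a.b.(c.X\{c} + (d.0)\{a} + c.X\{c}))\{c} + (d.0)\{a} + c.(rec X. a.b.(c.X\{c} + (d.0)\{a} + c.X\{c}))\{c}))\{c} has moves ··b··> s6
  s6 = (c.(rec X. a.b.(c.X\{c} + (d.0)\{a} + c.X\{c}))\{c} + (d.0)\{a} + c.(rec X. a.b.(c.X\{c} + (d.0)\{a} + c.X\{c}))\{c})\{c} has moves ··d··> s7
  s7 = 0\{a}\{c} has moves stopped
Q's transition system — 8 states:
  t0 = rec X. a.b.(c.X\{c} + (d.0)\{a}) has moves ··a··> t1
  t1 = b.(c.(rec X. a.b.(c.X\{c} + (d.0)\{a}))\{c} + (d.0)\{a}) has moves ··b··> t2
  t2 = c.(rec X. a.b.(c.X\{c} + (d.0)\{a}))\{c} + (d.0)\{a} has moves ··c··> t3, ··d··> t4
  t3 = (rec X. a.b.(c.X\{c} + (d.0)\{a}))\{c} has moves ··a··> t5
  t4 = 0\{a} has moves stopped
  t5 = (b.(c.(rec X. a.b.(c.X\{c} + (d.0)\{a}))\{c} + (d.0)\{a}))\{c} has moves ··b··> t6
  t6 = (c.(rec X. a.b.(c.X\{c} + (d.0)\{a}))\{c} + (d.0)\{a})\{c} has moves ··d··> t7
  t7 = 0\{a}\{c} has moves stopped
Partition-refinement fixed point:
  B0 = {s0, t0}
  B1 = {s1, t1}
  B2 = {s2, t2}
  B3 = {s3, t3}
  B4 = {s5, t5}
  B5 = {s6, t6}
  B6 = {s4, s7, t4, t7}
s0 ∈ B0, t0 ∈ B0 → same block

YES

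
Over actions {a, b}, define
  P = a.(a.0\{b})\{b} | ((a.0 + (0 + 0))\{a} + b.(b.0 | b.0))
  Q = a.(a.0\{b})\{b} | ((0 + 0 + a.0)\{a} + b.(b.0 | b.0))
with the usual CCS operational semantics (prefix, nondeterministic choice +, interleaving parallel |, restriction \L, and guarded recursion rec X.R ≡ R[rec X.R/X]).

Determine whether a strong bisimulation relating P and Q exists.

YES

P's transition system — 15 states:
  m0 = a.(a.0\{b})\{b} | ((a.0 + (0 + 0))\{a} + b.(b.0 | b.0)) :: --a--▸ m1, --b--▸ m2
  m1 = (a.0\{b})\{b} | ((a.0 + (0 + 0))\{a} + b.(b.0 | b.0)) :: --a--▸ m3, --b--▸ m4
  m2 = a.(a.0\{b})\{b} | (b.0 | b.0) :: --a--▸ m4, --b--▸ m5, --b--▸ m6
  m3 = 0\{b}\{b} | ((a.0 + (0 + 0))\{a} + b.(b.0 | b.0)) :: --b--▸ m7
  m4 = (a.0\{b})\{b} | (b.0 | b.0) :: --a--▸ m7, --b--▸ m8, --b--▸ m9
  m5 = a.(a.0\{b})\{b} | (0 | b.0) :: --a--▸ m8, --b--▸ m10
  m6 = a.(a.0\{b})\{b} | (b.0 | 0) :: --a--▸ m9, --b--▸ m10
  m7 = 0\{b}\{b} | (b.0 | b.0) :: --b--▸ m11, --b--▸ m12
  m8 = (a.0\{b})\{b} | (0 | b.0) :: --a--▸ m11, --b--▸ m13
  m9 = (a.0\{b})\{b} | (b.0 | 0) :: --a--▸ m12, --b--▸ m13
  m10 = a.(a.0\{b})\{b} | (0 | 0) :: --a--▸ m13
  m11 = 0\{b}\{b} | (0 | b.0) :: --b--▸ m14
  m12 = 0\{b}\{b} | (b.0 | 0) :: --b--▸ m14
  m13 = (a.0\{b})\{b} | (0 | 0) :: --a--▸ m14
  m14 = 0\{b}\{b} | (0 | 0) :: ∅
Q's transition system — 15 states:
  n0 = a.(a.0\{b})\{b} | ((0 + 0 + a.0)\{a} + b.(b.0 | b.0)) :: --a--▸ n1, --b--▸ n2
  n1 = (a.0\{b})\{b} | ((0 + 0 + a.0)\{a} + b.(b.0 | b.0)) :: --a--▸ n3, --b--▸ n4
  n2 = a.(a.0\{b})\{b} | (b.0 | b.0) :: --a--▸ n4, --b--▸ n5, --b--▸ n6
  n3 = 0\{b}\{b} | ((0 + 0 + a.0)\{a} + b.(b.0 | b.0)) :: --b--▸ n7
  n4 = (a.0\{b})\{b} | (b.0 | b.0) :: --a--▸ n7, --b--▸ n8, --b--▸ n9
  n5 = a.(a.0\{b})\{b} | (0 | b.0) :: --a--▸ n8, --b--▸ n10
  n6 = a.(a.0\{b})\{b} | (b.0 | 0) :: --a--▸ n9, --b--▸ n10
  n7 = 0\{b}\{b} | (b.0 | b.0) :: --b--▸ n11, --b--▸ n12
  n8 = (a.0\{b})\{b} | (0 | b.0) :: --a--▸ n11, --b--▸ n13
  n9 = (a.0\{b})\{b} | (b.0 | 0) :: --a--▸ n12, --b--▸ n13
  n10 = a.(a.0\{b})\{b} | (0 | 0) :: --a--▸ n13
  n11 = 0\{b}\{b} | (0 | b.0) :: --b--▸ n14
  n12 = 0\{b}\{b} | (b.0 | 0) :: --b--▸ n14
  n13 = (a.0\{b})\{b} | (0 | 0) :: --a--▸ n14
  n14 = 0\{b}\{b} | (0 | 0) :: ∅
Coarsest stable partition (strong bisimilarity classes):
  B0 = {m0, n0}
  B1 = {m2, n2}
  B2 = {m5, m6, n5, n6}
  B3 = {m8, m9, n8, n9}
  B4 = {m11, m12, n11, n12}
  B5 = {m14, n14}
  B6 = {m13, n13}
  B7 = {m10, n10}
  B8 = {m4, n4}
  B9 = {m7, n7}
  B10 = {m1, n1}
  B11 = {m3, n3}
m0 ∈ B0, n0 ∈ B0 → same block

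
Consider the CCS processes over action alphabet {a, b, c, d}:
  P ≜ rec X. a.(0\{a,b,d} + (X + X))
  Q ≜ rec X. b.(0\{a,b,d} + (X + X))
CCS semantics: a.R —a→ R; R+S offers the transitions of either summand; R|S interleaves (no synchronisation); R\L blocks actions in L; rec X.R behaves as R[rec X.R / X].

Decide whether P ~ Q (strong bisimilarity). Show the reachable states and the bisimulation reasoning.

LTS(P): 2 reachable states
  s0 = rec X. a.(0\{a,b,d} + (X + X)) has moves =a=> s1
  s1 = 0\{a,b,d} + ((rec X. a.(0\{a,b,d} + (X + X))) + (rec X. a.(0\{a,b,d} + (X + X)))) has moves =a=> s1
LTS(Q): 2 reachable states
  t0 = rec X. b.(0\{a,b,d} + (X + X)) has moves =b=> t1
  t1 = 0\{a,b,d} + ((rec X. b.(0\{a,b,d} + (X + X))) + (rec X. b.(0\{a,b,d} + (X + X)))) has moves =b=> t1
Partition-refinement fixed point:
  B0 = {s0, s1}
  B1 = {t0, t1}
s0 ∈ B0, t0 ∈ B1 → different blocks

not bisimilar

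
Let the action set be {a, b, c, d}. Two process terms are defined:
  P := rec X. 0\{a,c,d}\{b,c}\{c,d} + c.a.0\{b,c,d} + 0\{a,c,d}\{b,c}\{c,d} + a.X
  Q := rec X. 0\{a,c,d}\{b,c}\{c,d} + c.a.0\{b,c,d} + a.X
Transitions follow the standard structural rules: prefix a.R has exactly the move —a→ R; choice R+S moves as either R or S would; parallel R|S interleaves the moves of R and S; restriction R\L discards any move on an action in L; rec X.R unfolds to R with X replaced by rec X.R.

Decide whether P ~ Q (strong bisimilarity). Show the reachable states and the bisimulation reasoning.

P's transition system — 3 states:
  p0 = rec X. 0\{a,c,d}\{b,c}\{c,d} + c.a.0\{b,c,d} + 0\{a,c,d}\{b,c}\{c,d} + a.X → ··a··> p0, ··c··> p1
  p1 = a.0\{b,c,d} → ··a··> p2
  p2 = 0\{b,c,d} → deadlocked
Q's transition system — 3 states:
  q0 = rec X. 0\{a,c,d}\{b,c}\{c,d} + c.a.0\{b,c,d} + a.X → ··a··> q0, ··c··> q1
  q1 = a.0\{b,c,d} → ··a··> q2
  q2 = 0\{b,c,d} → deadlocked
Coarsest stable partition (strong bisimilarity classes):
  B0 = {p0, q0}
  B1 = {p1, q1}
  B2 = {p2, q2}
p0 ∈ B0, q0 ∈ B0 → same block

YES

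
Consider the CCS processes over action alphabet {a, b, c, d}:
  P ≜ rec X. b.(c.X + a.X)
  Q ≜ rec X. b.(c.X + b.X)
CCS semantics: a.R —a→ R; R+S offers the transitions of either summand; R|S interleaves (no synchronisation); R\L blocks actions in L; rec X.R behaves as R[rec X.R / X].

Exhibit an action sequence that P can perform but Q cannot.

Reachable graph of P (2 states):
  s0 = rec X. b.(c.X + a.X) → —b→ s1
  s1 = c.(rec X. b.(c.X + a.X)) + a.(rec X. b.(c.X + a.X)) → —a→ s0, —c→ s0
Reachable graph of Q (2 states):
  t0 = rec X. b.(c.X + b.X) → —b→ t1
  t1 = c.(rec X. b.(c.X + b.X)) + b.(rec X. b.(c.X + b.X)) → —b→ t0, —c→ t0
Executing ba from P (initial set {s0}):
  after b @ step 1: {s1}
  after a @ step 2: {s0}
  ✓ P
Executing ba from Q (initial set {t0}):
  after b @ step 1: {t1}
  after a @ step 2: no successor for Q

ba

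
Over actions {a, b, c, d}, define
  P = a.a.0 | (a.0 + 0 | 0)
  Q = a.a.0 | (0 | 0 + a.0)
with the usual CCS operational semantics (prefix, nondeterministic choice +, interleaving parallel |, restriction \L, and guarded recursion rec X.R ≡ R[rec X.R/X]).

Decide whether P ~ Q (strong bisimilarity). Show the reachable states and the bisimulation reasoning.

Reachable graph of P (6 states):
  s0 = a.a.0 | (a.0 + 0 | 0) has moves -a-> s1, -a-> s2
  s1 = a.0 | (a.0 + 0 | 0) has moves -a-> s3, -a-> s4
  s2 = a.a.0 | 0 has moves -a-> s4
  s3 = 0 | (a.0 + 0 | 0) has moves -a-> s5
  s4 = a.0 | 0 has moves -a-> s5
  s5 = 0 | 0 has moves deadlocked
Reachable graph of Q (6 states):
  t0 = a.a.0 | (0 | 0 + a.0) has moves -a-> t1, -a-> t2
  t1 = a.0 | (0 | 0 + a.0) has moves -a-> t3, -a-> t4
  t2 = a.a.0 | 0 has moves -a-> t4
  t3 = 0 | (0 | 0 + a.0) has moves -a-> t5
  t4 = a.0 | 0 has moves -a-> t5
  t5 = 0 | 0 has moves deadlocked
Partition-refinement fixed point:
  B0 = {s0, t0}
  B1 = {s1, s2, t1, t2}
  B2 = {s3, s4, t3, t4}
  B3 = {s5, t5}
s0 ∈ B0, t0 ∈ B0 → same block

bisimilar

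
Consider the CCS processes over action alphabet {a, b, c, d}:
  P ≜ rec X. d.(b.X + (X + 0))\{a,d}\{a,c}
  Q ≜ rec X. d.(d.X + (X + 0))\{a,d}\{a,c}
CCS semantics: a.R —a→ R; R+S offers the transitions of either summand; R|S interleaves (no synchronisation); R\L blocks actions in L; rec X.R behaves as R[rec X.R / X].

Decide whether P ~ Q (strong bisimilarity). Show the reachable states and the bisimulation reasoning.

NO

Reachable graph of P (3 states):
  u0 = rec X. d.(b.X + (X + 0))\{a,d}\{a,c} has moves —d→ u1
  u1 = (b.(rec X. d.(b.X + (X + 0))\{a,d}\{a,c}) + ((rec X. d.(b.X + (X + 0))\{a,d}\{a,c}) + 0))\{a,d}\{a,c} has moves —b→ u2
  u2 = (rec X. d.(b.X + (X + 0))\{a,d}\{a,c})\{a,d}\{a,c} has moves stopped
Reachable graph of Q (2 states):
  v0 = rec X. d.(d.X + (X + 0))\{a,d}\{a,c} has moves —d→ v1
  v1 = (d.(rec X. d.(d.X + (X + 0))\{a,d}\{a,c}) + ((rec X. d.(d.X + (X + 0))\{a,d}\{a,c}) + 0))\{a,d}\{a,c} has moves stopped
Bisimilarity quotient blocks:
  B0 = {u0}
  B1 = {u1}
  B2 = {u2, v1}
  B3 = {v0}
u0 ∈ B0, v0 ∈ B3 → different blocks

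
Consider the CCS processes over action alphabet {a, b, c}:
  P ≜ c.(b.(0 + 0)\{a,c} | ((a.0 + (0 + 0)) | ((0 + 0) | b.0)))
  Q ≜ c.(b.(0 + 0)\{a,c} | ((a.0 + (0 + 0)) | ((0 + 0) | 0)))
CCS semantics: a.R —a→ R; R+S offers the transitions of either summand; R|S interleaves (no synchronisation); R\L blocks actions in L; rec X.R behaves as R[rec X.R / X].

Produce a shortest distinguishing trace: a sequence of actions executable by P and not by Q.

cbb

LTS(P): 9 reachable states
  p0 = c.(b.(0 + 0)\{a,c} | ((a.0 + (0 + 0)) | ((0 + 0) | b.0))) → =c=> p1
  p1 = b.(0 + 0)\{a,c} | ((a.0 + (0 + 0)) | ((0 + 0) | b.0)) → =a=> p2, =b=> p3, =b=> p4
  p2 = b.(0 + 0)\{a,c} | (0 | ((0 + 0) | b.0)) → =b=> p5, =b=> p6
  p3 = (0 + 0)\{a,c} | ((a.0 + (0 + 0)) | ((0 + 0) | b.0)) → =a=> p5, =b=> p7
  p4 = b.(0 + 0)\{a,c} | ((a.0 + (0 + 0)) | ((0 + 0) | 0)) → =a=> p6, =b=> p7
  p5 = (0 + 0)\{a,c} | (0 | ((0 + 0) | b.0)) → =b=> p8
  p6 = b.(0 + 0)\{a,c} | (0 | ((0 + 0) | 0)) → =b=> p8
  p7 = (0 + 0)\{a,c} | ((a.0 + (0 + 0)) | ((0 + 0) | 0)) → =a=> p8
  p8 = (0 + 0)\{a,c} | (0 | ((0 + 0) | 0)) → stopped
LTS(Q): 5 reachable states
  q0 = c.(b.(0 + 0)\{a,c} | ((a.0 + (0 + 0)) | ((0 + 0) | 0))) → =c=> q1
  q1 = b.(0 + 0)\{a,c} | ((a.0 + (0 + 0)) | ((0 + 0) | 0)) → =a=> q2, =b=> q3
  q2 = b.(0 + 0)\{a,c} | (0 | ((0 + 0) | 0)) → =b=> q4
  q3 = (0 + 0)\{a,c} | ((a.0 + (0 + 0)) | ((0 + 0) | 0)) → =a=> q4
  q4 = (0 + 0)\{a,c} | (0 | ((0 + 0) | 0)) → stopped
Run σ = ⟨cbb⟩ on P: start {p0}
  step 1 (c): {p1}
  step 2 (b): {p3, p4}
  step 3 (b): {p7}
  — P admits the full trace.
Run σ = ⟨cbb⟩ on Q: start {q0}
  step 1 (c): {q1}
  step 2 (b): {q3}
  step 3 (b): no successor for Q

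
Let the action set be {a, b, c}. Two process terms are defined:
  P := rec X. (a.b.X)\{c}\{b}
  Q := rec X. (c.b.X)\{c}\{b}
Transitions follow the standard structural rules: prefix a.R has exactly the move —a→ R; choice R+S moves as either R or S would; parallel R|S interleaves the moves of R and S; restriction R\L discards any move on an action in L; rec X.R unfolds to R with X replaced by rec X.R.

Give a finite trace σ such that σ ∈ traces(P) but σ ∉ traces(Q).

a

Reachable graph of P (2 states):
  m0 = rec X. (a.b.X)\{c}\{b} :: =a=> m1
  m1 = (b.(rec X. (a.b.X)\{c}\{b}))\{c}\{b} :: ∅
Reachable graph of Q (1 states):
  n0 = rec X. (c.b.X)\{c}\{b} :: ∅
Trace ⟨a⟩ through P, begin at {m0}:
  after a @ step 1: {m1}
  — P admits the full trace.
Trace ⟨a⟩ through Q, begin at {n0}:
  after a @ step 1: ∅  — Q cannot continue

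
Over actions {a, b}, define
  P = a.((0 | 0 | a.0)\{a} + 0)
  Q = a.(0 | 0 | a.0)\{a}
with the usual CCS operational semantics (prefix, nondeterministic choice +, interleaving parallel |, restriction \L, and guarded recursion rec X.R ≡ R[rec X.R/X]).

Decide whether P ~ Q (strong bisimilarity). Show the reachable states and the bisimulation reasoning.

P ~ Q

Reachable graph of P (2 states):
  m0 = a.((0 | 0 | a.0)\{a} + 0) has moves —a→ m1
  m1 = (0 | 0 | a.0)\{a} + 0 has moves stopped
Reachable graph of Q (2 states):
  n0 = a.(0 | 0 | a.0)\{a} has moves —a→ n1
  n1 = (0 | 0 | a.0)\{a} has moves stopped
Partition-refinement fixed point:
  B0 = {m0, n0}
  B1 = {m1, n1}
m0 ∈ B0, n0 ∈ B0 → same block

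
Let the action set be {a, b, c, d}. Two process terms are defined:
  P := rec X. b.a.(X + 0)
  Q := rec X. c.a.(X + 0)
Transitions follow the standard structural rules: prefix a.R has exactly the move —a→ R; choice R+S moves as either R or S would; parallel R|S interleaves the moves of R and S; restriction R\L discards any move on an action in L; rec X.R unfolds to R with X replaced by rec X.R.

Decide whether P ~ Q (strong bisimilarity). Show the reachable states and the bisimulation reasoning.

P ≁ Q

Reachable graph of P (3 states):
  s0 = rec X. b.a.(X + 0) has moves ··b··> s1
  s1 = a.((rec X. b.a.(X + 0)) + 0) has moves ··a··> s2
  s2 = (rec X. b.a.(X + 0)) + 0 has moves ··b··> s1
Reachable graph of Q (3 states):
  t0 = rec X. c.a.(X + 0) has moves ··c··> t1
  t1 = a.((rec X. c.a.(X + 0)) + 0) has moves ··a··> t2
  t2 = (rec X. c.a.(X + 0)) + 0 has moves ··c··> t1
Bisimilarity quotient blocks:
  B0 = {s0, s2}
  B1 = {s1}
  B2 = {t0, t2}
  B3 = {t1}
s0 ∈ B0, t0 ∈ B2 → different blocks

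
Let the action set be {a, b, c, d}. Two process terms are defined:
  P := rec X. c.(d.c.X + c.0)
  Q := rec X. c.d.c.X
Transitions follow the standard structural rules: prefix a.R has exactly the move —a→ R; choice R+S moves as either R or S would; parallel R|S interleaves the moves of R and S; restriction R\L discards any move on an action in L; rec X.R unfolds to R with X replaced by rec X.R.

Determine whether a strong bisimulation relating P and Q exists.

P's transition system — 4 states:
  p0 = rec X. c.(d.c.X + c.0) | -c-> p1
  p1 = d.c.(rec X. c.(d.c.X + c.0)) + c.0 | -c-> p2, -d-> p3
  p2 = 0 | ∅
  p3 = c.(rec X. c.(d.c.X + c.0)) | -c-> p0
Q's transition system — 3 states:
  q0 = rec X. c.d.c.X | -c-> q1
  q1 = d.c.(rec X. c.d.c.X) | -d-> q2
  q2 = c.(rec X. c.d.c.X) | -c-> q0
Bisimilarity quotient blocks:
  B0 = {p0}
  B1 = {p1}
  B2 = {p3}
  B3 = {p2}
  B4 = {q0}
  B5 = {q1}
  B6 = {q2}
p0 ∈ B0, q0 ∈ B4 → different blocks

NO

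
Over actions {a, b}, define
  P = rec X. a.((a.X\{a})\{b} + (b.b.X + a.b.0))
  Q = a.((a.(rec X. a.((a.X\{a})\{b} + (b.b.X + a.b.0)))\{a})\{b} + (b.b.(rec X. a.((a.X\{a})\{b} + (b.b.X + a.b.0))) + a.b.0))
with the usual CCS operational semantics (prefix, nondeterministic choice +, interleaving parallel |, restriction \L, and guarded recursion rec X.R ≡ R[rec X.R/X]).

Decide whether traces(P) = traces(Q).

trace-equivalent

LTS(P): 6 reachable states
  p0 = rec X. a.((a.X\{a})\{b} + (b.b.X + a.b.0)) | —a→ p1
  p1 = (a.(rec X. a.((a.X\{a})\{b} + (b.b.X + a.b.0)))\{a})\{b} + (b.b.(rec X. a.((a.X\{a})\{b} + (b.b.X + a.b.0))) + a.b.0) | —a→ p2, —a→ p3, —b→ p4
  p2 = (rec X. a.((a.X\{a})\{b} + (b.b.X + a.b.0)))\{a}\{b} | deadlocked
  p3 = b.0 | —b→ p5
  p4 = b.(rec X. a.((a.X\{a})\{b} + (b.b.X + a.b.0))) | —b→ p0
  p5 = 0 | deadlocked
LTS(Q): 7 reachable states
  q0 = a.((a.(rec X. a.((a.X\{a})\{b} + (b.b.X + a.b.0)))\{a})\{b} + (b.b.(rec X. a.((a.X\{a})\{b} + (b.b.X + a.b.0))) + a.b.0)) | —a→ q1
  q1 = (a.(rec X. a.((a.X\{a})\{b} + (b.b.X + a.b.0)))\{a})\{b} + (b.b.(rec X. a.((a.X\{a})\{b} + (b.b.X + a.b.0))) + a.b.0) | —a→ q2, —a→ q3, —b→ q4
  q2 = (rec X. a.((a.X\{a})\{b} + (b.b.X + a.b.0)))\{a}\{b} | deadlocked
  q3 = b.0 | —b→ q5
  q4 = b.(rec X. a.((a.X\{a})\{b} + (b.b.X + a.b.0))) | —b→ q6
  q5 = 0 | deadlocked
  q6 = rec X. a.((a.X\{a})\{b} + (b.b.X + a.b.0)) | —a→ q1
Bisimilarity quotient blocks:
  B0 = {p0, q0, q6}
  B1 = {p1, q1}
  B2 = {p3, q3}
  B3 = {p2, p5, q2, q5}
  B4 = {p4, q4}
p0 ∈ B0, q0 ∈ B0 → same block
Bisimilar ⇒ trace-equivalent.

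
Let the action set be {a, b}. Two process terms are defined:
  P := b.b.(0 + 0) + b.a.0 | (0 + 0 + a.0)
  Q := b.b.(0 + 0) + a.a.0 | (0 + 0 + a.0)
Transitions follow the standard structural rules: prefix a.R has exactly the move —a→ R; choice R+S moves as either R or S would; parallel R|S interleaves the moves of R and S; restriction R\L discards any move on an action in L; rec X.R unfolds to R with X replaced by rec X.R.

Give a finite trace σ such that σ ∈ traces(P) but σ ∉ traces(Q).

ab

Reachable graph of P (8 states):
  s0 = b.b.(0 + 0) + b.a.0 | (0 + 0 + a.0) :: ··a··> s1, ··b··> s2, ··b··> s3
  s1 = b.a.0 | 0 :: ··b··> s4
  s2 = a.0 | (0 + 0 + a.0) :: ··a··> s4, ··a··> s5
  s3 = b.(0 + 0) :: ··b··> s6
  s4 = a.0 | 0 :: ··a··> s7
  s5 = 0 | (0 + 0 + a.0) :: ··a··> s7
  s6 = 0 + 0 :: (no moves)
  s7 = 0 | 0 :: (no moves)
Reachable graph of Q (8 states):
  t0 = b.b.(0 + 0) + a.a.0 | (0 + 0 + a.0) :: ··a··> t1, ··a··> t2, ··b··> t3
  t1 = a.0 | (0 + 0 + a.0) :: ··a··> t4, ··a··> t5
  t2 = a.a.0 | 0 :: ··a··> t5
  t3 = b.(0 + 0) :: ··b··> t6
  t4 = 0 | (0 + 0 + a.0) :: ··a··> t7
  t5 = a.0 | 0 :: ··a··> t7
  t6 = 0 + 0 :: (no moves)
  t7 = 0 | 0 :: (no moves)
Trace ⟨ab⟩ through P, begin at {s0}:
  [1] a ⇒ {s1}
  [2] b ⇒ {s4}
  ✓ P
Trace ⟨ab⟩ through Q, begin at {t0}:
  [1] a ⇒ {t1, t2}
  [2] b ⇒ ∅  — Q cannot continue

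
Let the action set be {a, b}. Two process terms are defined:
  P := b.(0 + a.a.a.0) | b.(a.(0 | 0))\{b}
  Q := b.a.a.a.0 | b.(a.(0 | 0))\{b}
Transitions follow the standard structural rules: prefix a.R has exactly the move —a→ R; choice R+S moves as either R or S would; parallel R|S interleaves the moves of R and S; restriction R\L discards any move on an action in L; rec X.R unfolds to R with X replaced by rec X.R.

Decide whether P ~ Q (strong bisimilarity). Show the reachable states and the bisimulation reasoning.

YES

Reachable graph of P (15 states):
  p0 = b.(0 + a.a.a.0) | b.(a.(0 | 0))\{b} has moves =b=> p1, =b=> p2
  p1 = (0 + a.a.a.0) | b.(a.(0 | 0))\{b} has moves =a=> p3, =b=> p4
  p2 = b.(0 + a.a.a.0) | (a.(0 | 0))\{b} has moves =a=> p5, =b=> p4
  p3 = a.a.0 | b.(a.(0 | 0))\{b} has moves =a=> p6, =b=> p7
  p4 = (0 + a.a.a.0) | (a.(0 | 0))\{b} has moves =a=> p7, =a=> p8
  p5 = b.(0 + a.a.a.0) | (0 | 0)\{b} has moves =b=> p8
  p6 = a.0 | b.(a.(0 | 0))\{b} has moves =a=> p9, =b=> p10
  p7 = a.a.0 | (a.(0 | 0))\{b} has moves =a=> p10, =a=> p11
  p8 = (0 + a.a.a.0) | (0 | 0)\{b} has moves =a=> p11
  p9 = 0 | b.(a.(0 | 0))\{b} has moves =b=> p12
  p10 = a.0 | (a.(0 | 0))\{b} has moves =a=> p12, =a=> p13
  p11 = a.a.0 | (0 | 0)\{b} has moves =a=> p13
  p12 = 0 | (a.(0 | 0))\{b} has moves =a=> p14
  p13 = a.0 | (0 | 0)\{b} has moves =a=> p14
  p14 = 0 | (0 | 0)\{b} has moves (no moves)
Reachable graph of Q (15 states):
  q0 = b.a.a.a.0 | b.(a.(0 | 0))\{b} has moves =b=> q1, =b=> q2
  q1 = a.a.a.0 | b.(a.(0 | 0))\{b} has moves =a=> q3, =b=> q4
  q2 = b.a.a.a.0 | (a.(0 | 0))\{b} has moves =a=> q5, =b=> q4
  q3 = a.a.0 | b.(a.(0 | 0))\{b} has moves =a=> q6, =b=> q7
  q4 = a.a.a.0 | (a.(0 | 0))\{b} has moves =a=> q7, =a=> q8
  q5 = b.a.a.a.0 | (0 | 0)\{b} has moves =b=> q8
  q6 = a.0 | b.(a.(0 | 0))\{b} has moves =a=> q9, =b=> q10
  q7 = a.a.0 | (a.(0 | 0))\{b} has moves =a=> q10, =a=> q11
  q8 = a.a.a.0 | (0 | 0)\{b} has moves =a=> q11
  q9 = 0 | b.(a.(0 | 0))\{b} has moves =b=> q12
  q10 = a.0 | (a.(0 | 0))\{b} has moves =a=> q12, =a=> q13
  q11 = a.a.0 | (0 | 0)\{b} has moves =a=> q13
  q12 = 0 | (a.(0 | 0))\{b} has moves =a=> q14
  q13 = a.0 | (0 | 0)\{b} has moves =a=> q14
  q14 = 0 | (0 | 0)\{b} has moves (no moves)
Partition-refinement fixed point:
  B0 = {p0, q0}
  B1 = {p1, q1}
  B2 = {p4, q4}
  B3 = {p7, p8, q7, q8}
  B4 = {p10, p11, q10, q11}
  B5 = {p12, p13, q12, q13}
  B6 = {p14, q14}
  B7 = {p3, q3}
  B8 = {p6, q6}
  B9 = {p9, q9}
  B10 = {p2, q2}
  B11 = {p5, q5}
p0 ∈ B0, q0 ∈ B0 → same block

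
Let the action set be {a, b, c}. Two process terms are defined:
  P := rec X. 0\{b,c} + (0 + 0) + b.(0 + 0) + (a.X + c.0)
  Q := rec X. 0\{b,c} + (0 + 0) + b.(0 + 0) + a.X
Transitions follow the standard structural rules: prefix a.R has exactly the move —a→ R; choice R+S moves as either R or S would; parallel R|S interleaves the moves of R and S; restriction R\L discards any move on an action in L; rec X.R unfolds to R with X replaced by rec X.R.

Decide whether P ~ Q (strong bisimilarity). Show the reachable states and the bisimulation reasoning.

P's transition system — 3 states:
  s0 = rec X. 0\{b,c} + (0 + 0) + b.(0 + 0) + (a.X + c.0) :: --a--▸ s0, --b--▸ s1, --c--▸ s2
  s1 = 0 + 0 :: deadlocked
  s2 = 0 :: deadlocked
Q's transition system — 2 states:
  t0 = rec X. 0\{b,c} + (0 + 0) + b.(0 + 0) + a.X :: --a--▸ t0, --b--▸ t1
  t1 = 0 + 0 :: deadlocked
Bisimilarity quotient blocks:
  B0 = {s0}
  B1 = {s1, s2, t1}
  B2 = {t0}
s0 ∈ B0, t0 ∈ B2 → different blocks

not bisimilar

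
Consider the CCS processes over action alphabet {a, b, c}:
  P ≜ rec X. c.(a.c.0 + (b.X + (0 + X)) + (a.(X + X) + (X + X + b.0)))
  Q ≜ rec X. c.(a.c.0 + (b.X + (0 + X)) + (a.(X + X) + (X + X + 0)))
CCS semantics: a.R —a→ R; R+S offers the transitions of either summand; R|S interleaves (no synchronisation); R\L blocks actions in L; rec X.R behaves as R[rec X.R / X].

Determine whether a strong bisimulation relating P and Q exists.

NO

Reachable graph of P (5 states):
  p0 = rec X. c.(a.c.0 + (b.X + (0 + X)) + (a.(X + X) + (X + X + b.0))) :: --c--▸ p1
  p1 = a.c.0 + (b.(rec X. c.(a.c.0 + (b.X + (0 + X)) + (a.(X + X) + (X + X + b.0)))) + (0 + (rec X. c.(a.c.0 + (b.X + (0 + X)) + (a.(X + X) + (X + X + b.0)))))) + (a.((rec X. c.(a.c.0 + (b.X + (0 + X)) + (a.(X + X) + (X + X + b.0)))) + (rec X. c.(a.c.0 + (b.X + (0 + X)) + (a.(X + X) + (X + X + b.0))))) + ((rec X. c.(a.c.0 + (b.X + (0 + X)) + (a.(X + X) + (X + X + b.0)))) + (rec X. c.(a.c.0 + (b.X + (0 + X)) + (a.(X + X) + (X + X + b.0)))) + b.0)) :: --a--▸ p2, --a--▸ p3, --b--▸ p0, --b--▸ p4, --c--▸ p1
  p2 = (rec X. c.(a.c.0 + (b.X + (0 + X)) + (a.(X + X) + (X + X + b.0)))) + (rec X. c.(a.c.0 + (b.X + (0 + X)) + (a.(X + X) + (X + X + b.0)))) :: --c--▸ p1
  p3 = c.0 :: --c--▸ p4
  p4 = 0 :: deadlocked
Reachable graph of Q (5 states):
  q0 = rec X. c.(a.c.0 + (b.X + (0 + X)) + (a.(X + X) + (X + X + 0))) :: --c--▸ q1
  q1 = a.c.0 + (b.(rec X. c.(a.c.0 + (b.X + (0 + X)) + (a.(X + X) + (X + X + 0)))) + (0 + (rec X. c.(a.c.0 + (b.X + (0 + X)) + (a.(X + X) + (X + X + 0)))))) + (a.((rec X. c.(a.c.0 + (b.X + (0 + X)) + (a.(X + X) + (X + X + 0)))) + (rec X. c.(a.c.0 + (b.X + (0 + X)) + (a.(X + X) + (X + X + 0))))) + ((rec X. c.(a.c.0 + (b.X + (0 + X)) + (a.(X + X) + (X + X + 0)))) + (rec X. c.(a.c.0 + (b.X + (0 + X)) + (a.(X + X) + (X + X + 0)))) + 0)) :: --a--▸ q2, --a--▸ q3, --b--▸ q0, --c--▸ q1
  q2 = (rec X. c.(a.c.0 + (b.X + (0 + X)) + (a.(X + X) + (X + X + 0)))) + (rec X. c.(a.c.0 + (b.X + (0 + X)) + (a.(X + X) + (X + X + 0)))) :: --c--▸ q1
  q3 = c.0 :: --c--▸ q4
  q4 = 0 :: deadlocked
Coarsest stable partition (strong bisimilarity classes):
  B0 = {p0, p2}
  B1 = {p1}
  B2 = {p3, q3}
  B3 = {p4, q4}
  B4 = {q0, q2}
  B5 = {q1}
p0 ∈ B0, q0 ∈ B4 → different blocks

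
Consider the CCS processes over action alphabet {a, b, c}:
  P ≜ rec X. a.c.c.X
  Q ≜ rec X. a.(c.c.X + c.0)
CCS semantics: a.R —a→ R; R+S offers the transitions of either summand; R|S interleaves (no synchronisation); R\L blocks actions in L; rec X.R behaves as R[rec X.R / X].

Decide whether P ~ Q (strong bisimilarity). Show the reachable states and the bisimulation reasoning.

P's transition system — 3 states:
  p0 = rec X. a.c.c.X → -a-> p1
  p1 = c.c.(rec X. a.c.c.X) → -c-> p2
  p2 = c.(rec X. a.c.c.X) → -c-> p0
Q's transition system — 4 states:
  q0 = rec X. a.(c.c.X + c.0) → -a-> q1
  q1 = c.c.(rec X. a.(c.c.X + c.0)) + c.0 → -c-> q2, -c-> q3
  q2 = 0 → (no moves)
  q3 = c.(rec X. a.(c.c.X + c.0)) → -c-> q0
Coarsest stable partition (strong bisimilarity classes):
  B0 = {p0}
  B1 = {p1}
  B2 = {p2}
  B3 = {q0}
  B4 = {q1}
  B5 = {q3}
  B6 = {q2}
p0 ∈ B0, q0 ∈ B3 → different blocks

not bisimilar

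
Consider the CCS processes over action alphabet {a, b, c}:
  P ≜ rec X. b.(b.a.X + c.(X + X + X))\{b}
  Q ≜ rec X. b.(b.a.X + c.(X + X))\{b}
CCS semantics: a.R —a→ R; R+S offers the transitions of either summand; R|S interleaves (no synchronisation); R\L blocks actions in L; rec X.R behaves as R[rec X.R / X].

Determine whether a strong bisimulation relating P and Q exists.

LTS(P): 3 reachable states
  s0 = rec X. b.(b.a.X + c.(X + X + X))\{b} ⊢ =b=> s1
  s1 = (b.a.(rec X. b.(b.a.X + c.(X + X + X))\{b}) + c.((rec X. b.(b.a.X + c.(X + X + X))\{b}) + (rec X. b.(b.a.X + c.(X + X + X))\{b}) + (rec X. b.(b.a.X + c.(X + X + X))\{b})))\{b} ⊢ =c=> s2
  s2 = ((rec X. b.(b.a.X + c.(X + X + X))\{b}) + (rec X. b.(b.a.X + c.(X + X + X))\{b}) + (rec X. b.(b.a.X + c.(X + X + X))\{b}))\{b} ⊢ ·
LTS(Q): 3 reachable states
  t0 = rec X. b.(b.a.X + c.(X + X))\{b} ⊢ =b=> t1
  t1 = (b.a.(rec X. b.(b.a.X + c.(X + X))\{b}) + c.((rec X. b.(b.a.X + c.(X + X))\{b}) + (rec X. b.(b.a.X + c.(X + X))\{b})))\{b} ⊢ =c=> t2
  t2 = ((rec X. b.(b.a.X + c.(X + X))\{b}) + (rec X. b.(b.a.X + c.(X + X))\{b}))\{b} ⊢ ·
Partition-refinement fixed point:
  B0 = {s0, t0}
  B1 = {s1, t1}
  B2 = {s2, t2}
s0 ∈ B0, t0 ∈ B0 → same block

bisimilar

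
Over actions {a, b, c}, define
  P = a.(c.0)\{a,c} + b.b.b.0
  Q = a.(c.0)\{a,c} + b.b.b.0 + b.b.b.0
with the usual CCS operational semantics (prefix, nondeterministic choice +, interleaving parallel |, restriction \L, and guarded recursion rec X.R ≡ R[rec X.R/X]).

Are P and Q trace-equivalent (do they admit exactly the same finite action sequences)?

YES

LTS(P): 5 reachable states
  s0 = a.(c.0)\{a,c} + b.b.b.0 :: -a-> s1, -b-> s2
  s1 = (c.0)\{a,c} :: (no moves)
  s2 = b.b.0 :: -b-> s3
  s3 = b.0 :: -b-> s4
  s4 = 0 :: (no moves)
LTS(Q): 5 reachable states
  t0 = a.(c.0)\{a,c} + b.b.b.0 + b.b.b.0 :: -a-> t1, -b-> t2
  t1 = (c.0)\{a,c} :: (no moves)
  t2 = b.b.0 :: -b-> t3
  t3 = b.0 :: -b-> t4
  t4 = 0 :: (no moves)
Bisimilarity quotient blocks:
  B0 = {s0, t0}
  B1 = {s2, t2}
  B2 = {s3, t3}
  B3 = {s1, s4, t1, t4}
s0 ∈ B0, t0 ∈ B0 → same block
Bisimilar ⇒ trace-equivalent.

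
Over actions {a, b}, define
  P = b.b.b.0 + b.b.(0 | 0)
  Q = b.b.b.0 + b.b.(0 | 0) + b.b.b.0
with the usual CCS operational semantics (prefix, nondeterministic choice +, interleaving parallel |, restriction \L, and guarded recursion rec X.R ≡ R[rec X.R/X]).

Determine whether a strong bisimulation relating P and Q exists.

LTS(P): 6 reachable states
  m0 = b.b.b.0 + b.b.(0 | 0) :: ··b··> m1, ··b··> m2
  m1 = b.(0 | 0) :: ··b··> m3
  m2 = b.b.0 :: ··b··> m4
  m3 = 0 | 0 :: deadlocked
  m4 = b.0 :: ··b··> m5
  m5 = 0 :: deadlocked
LTS(Q): 6 reachable states
  n0 = b.b.b.0 + b.b.(0 | 0) + b.b.b.0 :: ··b··> n1, ··b··> n2
  n1 = b.(0 | 0) :: ··b··> n3
  n2 = b.b.0 :: ··b··> n4
  n3 = 0 | 0 :: deadlocked
  n4 = b.0 :: ··b··> n5
  n5 = 0 :: deadlocked
Coarsest stable partition (strong bisimilarity classes):
  B0 = {m0, n0}
  B1 = {m2, n2}
  B2 = {m1, m4, n1, n4}
  B3 = {m3, m5, n3, n5}
m0 ∈ B0, n0 ∈ B0 → same block

YES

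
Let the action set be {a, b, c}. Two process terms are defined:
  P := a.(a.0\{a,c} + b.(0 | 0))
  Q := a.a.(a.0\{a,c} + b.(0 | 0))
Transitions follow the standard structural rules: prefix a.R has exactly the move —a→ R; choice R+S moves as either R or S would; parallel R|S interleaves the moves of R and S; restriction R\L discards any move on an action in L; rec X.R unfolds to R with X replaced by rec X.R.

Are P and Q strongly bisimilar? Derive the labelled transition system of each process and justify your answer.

P's transition system — 4 states:
  m0 = a.(a.0\{a,c} + b.(0 | 0)) | —a→ m1
  m1 = a.0\{a,c} + b.(0 | 0) | —a→ m2, —b→ m3
  m2 = 0\{a,c} | (no moves)
  m3 = 0 | 0 | (no moves)
Q's transition system — 5 states:
  n0 = a.a.(a.0\{a,c} + b.(0 | 0)) | —a→ n1
  n1 = a.(a.0\{a,c} + b.(0 | 0)) | —a→ n2
  n2 = a.0\{a,c} + b.(0 | 0) | —a→ n3, —b→ n4
  n3 = 0\{a,c} | (no moves)
  n4 = 0 | 0 | (no moves)
Coarsest stable partition (strong bisimilarity classes):
  B0 = {m0, n1}
  B1 = {m1, n2}
  B2 = {m2, m3, n3, n4}
  B3 = {n0}
m0 ∈ B0, n0 ∈ B3 → different blocks

not bisimilar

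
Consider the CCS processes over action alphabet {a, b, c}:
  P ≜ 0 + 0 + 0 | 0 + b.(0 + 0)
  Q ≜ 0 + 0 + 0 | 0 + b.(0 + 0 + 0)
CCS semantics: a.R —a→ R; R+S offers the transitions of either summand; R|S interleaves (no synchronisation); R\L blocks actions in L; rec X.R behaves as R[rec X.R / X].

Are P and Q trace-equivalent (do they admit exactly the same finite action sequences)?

YES

LTS(P): 2 reachable states
  u0 = 0 + 0 + 0 | 0 + b.(0 + 0) | --b--▸ u1
  u1 = 0 + 0 | (no moves)
LTS(Q): 2 reachable states
  v0 = 0 + 0 + 0 | 0 + b.(0 + 0 + 0) | --b--▸ v1
  v1 = 0 + 0 + 0 | (no moves)
Coarsest stable partition (strong bisimilarity classes):
  B0 = {u0, v0}
  B1 = {u1, v1}
u0 ∈ B0, v0 ∈ B0 → same block
Bisimilar ⇒ trace-equivalent.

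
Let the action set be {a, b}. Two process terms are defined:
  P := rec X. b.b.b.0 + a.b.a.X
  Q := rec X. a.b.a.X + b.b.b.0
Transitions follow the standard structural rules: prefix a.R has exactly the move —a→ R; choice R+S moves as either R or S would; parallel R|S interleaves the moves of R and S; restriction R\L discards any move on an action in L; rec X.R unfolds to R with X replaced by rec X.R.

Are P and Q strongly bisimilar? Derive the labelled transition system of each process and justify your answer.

LTS(P): 6 reachable states
  p0 = rec X. b.b.b.0 + a.b.a.X has moves =a=> p1, =b=> p2
  p1 = b.a.(rec X. b.b.b.0 + a.b.a.X) has moves =b=> p3
  p2 = b.b.0 has moves =b=> p4
  p3 = a.(rec X. b.b.b.0 + a.b.a.X) has moves =a=> p0
  p4 = b.0 has moves =b=> p5
  p5 = 0 has moves deadlocked
LTS(Q): 6 reachable states
  q0 = rec X. a.b.a.X + b.b.b.0 has moves =a=> q1, =b=> q2
  q1 = b.a.(rec X. a.b.a.X + b.b.b.0) has moves =b=> q3
  q2 = b.b.0 has moves =b=> q4
  q3 = a.(rec X. a.b.a.X + b.b.b.0) has moves =a=> q0
  q4 = b.0 has moves =b=> q5
  q5 = 0 has moves deadlocked
Coarsest stable partition (strong bisimilarity classes):
  B0 = {p0, q0}
  B1 = {p2, q2}
  B2 = {p4, q4}
  B3 = {p5, q5}
  B4 = {p1, q1}
  B5 = {p3, q3}
p0 ∈ B0, q0 ∈ B0 → same block

P ~ Q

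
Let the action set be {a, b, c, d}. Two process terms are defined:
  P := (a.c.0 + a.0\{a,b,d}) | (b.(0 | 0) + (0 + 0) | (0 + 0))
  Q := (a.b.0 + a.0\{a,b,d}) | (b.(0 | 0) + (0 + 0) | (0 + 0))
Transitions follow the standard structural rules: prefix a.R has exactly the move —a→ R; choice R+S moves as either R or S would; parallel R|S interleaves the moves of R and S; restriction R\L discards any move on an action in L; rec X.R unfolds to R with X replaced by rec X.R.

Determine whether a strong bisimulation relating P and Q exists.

Reachable graph of P (8 states):
  s0 = (a.c.0 + a.0\{a,b,d}) | (b.(0 | 0) + (0 + 0) | (0 + 0)) has moves =a=> s1, =a=> s2, =b=> s3
  s1 = 0\{a,b,d} | (b.(0 | 0) + (0 + 0) | (0 + 0)) has moves =b=> s4
  s2 = c.0 | (b.(0 | 0) + (0 + 0) | (0 + 0)) has moves =b=> s5, =c=> s6
  s3 = (a.c.0 + a.0\{a,b,d}) | (0 | 0) has moves =a=> s4, =a=> s5
  s4 = 0\{a,b,d} | (0 | 0) has moves (no moves)
  s5 = c.0 | (0 | 0) has moves =c=> s7
  s6 = 0 | (b.(0 | 0) + (0 + 0) | (0 + 0)) has moves =b=> s7
  s7 = 0 | (0 | 0) has moves (no moves)
Reachable graph of Q (8 states):
  t0 = (a.b.0 + a.0\{a,b,d}) | (b.(0 | 0) + (0 + 0) | (0 + 0)) has moves =a=> t1, =a=> t2, =b=> t3
  t1 = 0\{a,b,d} | (b.(0 | 0) + (0 + 0) | (0 + 0)) has moves =b=> t4
  t2 = b.0 | (b.(0 | 0) + (0 + 0) | (0 + 0)) has moves =b=> t5, =b=> t6
  t3 = (a.b.0 + a.0\{a,b,d}) | (0 | 0) has moves =a=> t4, =a=> t6
  t4 = 0\{a,b,d} | (0 | 0) has moves (no moves)
  t5 = 0 | (b.(0 | 0) + (0 + 0) | (0 + 0)) has moves =b=> t7
  t6 = b.0 | (0 | 0) has moves =b=> t7
  t7 = 0 | (0 | 0) has moves (no moves)
Coarsest stable partition (strong bisimilarity classes):
  B0 = {s0}
  B1 = {s1, s6, t1, t5, t6}
  B2 = {s4, s7, t4, t7}
  B3 = {s2}
  B4 = {s5}
  B5 = {s3}
  B6 = {t0}
  B7 = {t2}
  B8 = {t3}
s0 ∈ B0, t0 ∈ B6 → different blocks

P ≁ Q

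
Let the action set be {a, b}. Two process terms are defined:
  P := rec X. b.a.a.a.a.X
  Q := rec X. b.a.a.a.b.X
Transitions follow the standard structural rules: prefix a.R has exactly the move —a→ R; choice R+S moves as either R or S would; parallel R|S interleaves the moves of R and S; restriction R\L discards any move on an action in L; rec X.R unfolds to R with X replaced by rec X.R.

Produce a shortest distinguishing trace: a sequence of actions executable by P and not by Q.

baaaa

LTS(P): 5 reachable states
  s0 = rec X. b.a.a.a.a.X | =b=> s1
  s1 = a.a.a.a.(rec X. b.a.a.a.a.X) | =a=> s2
  s2 = a.a.a.(rec X. b.a.a.a.a.X) | =a=> s3
  s3 = a.a.(rec X. b.a.a.a.a.X) | =a=> s4
  s4 = a.(rec X. b.a.a.a.a.X) | =a=> s0
LTS(Q): 5 reachable states
  t0 = rec X. b.a.a.a.b.X | =b=> t1
  t1 = a.a.a.b.(rec X. b.a.a.a.b.X) | =a=> t2
  t2 = a.a.b.(rec X. b.a.a.a.b.X) | =a=> t3
  t3 = a.b.(rec X. b.a.a.a.b.X) | =a=> t4
  t4 = b.(rec X. b.a.a.a.b.X) | =b=> t0
Executing baaaa from P (initial set {s0}):
  [1] b ⇒ {s1}
  [2] a ⇒ {s2}
  [3] a ⇒ {s3}
  [4] a ⇒ {s4}
  [5] a ⇒ {s0}
  ✓ P
Executing baaaa from Q (initial set {t0}):
  [1] b ⇒ {t1}
  [2] a ⇒ {t2}
  [3] a ⇒ {t3}
  [4] a ⇒ {t4}
  [5] a ⇒ no successor for Q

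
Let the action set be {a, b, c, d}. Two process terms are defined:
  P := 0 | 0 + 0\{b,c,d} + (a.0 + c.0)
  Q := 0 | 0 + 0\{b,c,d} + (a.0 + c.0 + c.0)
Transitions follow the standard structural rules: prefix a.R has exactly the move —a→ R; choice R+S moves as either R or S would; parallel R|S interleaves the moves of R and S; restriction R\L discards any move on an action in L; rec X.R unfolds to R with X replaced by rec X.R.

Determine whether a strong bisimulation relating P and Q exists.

P ~ Q

P's transition system — 2 states:
  m0 = 0 | 0 + 0\{b,c,d} + (a.0 + c.0) has moves --a--▸ m1, --c--▸ m1
  m1 = 0 has moves ∅
Q's transition system — 2 states:
  n0 = 0 | 0 + 0\{b,c,d} + (a.0 + c.0 + c.0) has moves --a--▸ n1, --c--▸ n1
  n1 = 0 has moves ∅
Partition-refinement fixed point:
  B0 = {m0, n0}
  B1 = {m1, n1}
m0 ∈ B0, n0 ∈ B0 → same block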